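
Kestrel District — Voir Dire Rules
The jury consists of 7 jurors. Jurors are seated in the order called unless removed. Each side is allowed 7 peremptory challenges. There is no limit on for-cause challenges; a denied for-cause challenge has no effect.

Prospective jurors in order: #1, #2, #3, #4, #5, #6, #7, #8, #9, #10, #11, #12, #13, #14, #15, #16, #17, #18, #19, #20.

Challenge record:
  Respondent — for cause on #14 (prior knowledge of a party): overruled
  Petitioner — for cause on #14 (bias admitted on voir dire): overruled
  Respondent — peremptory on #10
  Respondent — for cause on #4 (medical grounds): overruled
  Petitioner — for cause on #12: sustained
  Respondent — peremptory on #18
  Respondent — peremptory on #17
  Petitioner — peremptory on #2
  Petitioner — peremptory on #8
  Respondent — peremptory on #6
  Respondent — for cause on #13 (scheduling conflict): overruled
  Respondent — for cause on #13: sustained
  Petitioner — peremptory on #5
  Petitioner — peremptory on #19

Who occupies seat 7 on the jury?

Removed: #2, #5, #6, #8, #10, #12, #13, #17, #18, #19. (#4, #14 stay — for-cause denied.)
Filling seats in venire order through position 7: #1, #3, #4, #7, #9, #11, #14.
So seat 7 is #14.

14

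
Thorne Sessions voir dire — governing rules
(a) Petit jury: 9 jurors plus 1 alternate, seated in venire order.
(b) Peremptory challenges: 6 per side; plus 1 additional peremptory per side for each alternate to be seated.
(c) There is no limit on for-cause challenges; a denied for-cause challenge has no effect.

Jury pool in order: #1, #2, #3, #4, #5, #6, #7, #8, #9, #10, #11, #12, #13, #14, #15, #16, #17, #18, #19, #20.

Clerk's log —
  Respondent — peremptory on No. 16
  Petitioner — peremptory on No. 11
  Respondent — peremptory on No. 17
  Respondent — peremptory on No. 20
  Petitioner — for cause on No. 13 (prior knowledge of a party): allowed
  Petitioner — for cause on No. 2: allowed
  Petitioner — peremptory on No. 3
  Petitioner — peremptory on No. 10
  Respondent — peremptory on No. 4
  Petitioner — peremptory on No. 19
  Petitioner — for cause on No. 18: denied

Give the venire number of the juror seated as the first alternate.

Removed: #2, #3, #4, #10, #11, #13, #16, #17, #19, #20. (#18 stays — for-cause denied.)
Seating in order: seats 1–9 → #1, #5, #6, #7, #8, #9, #12, #14, #15; alternates → #18.
So alternate 1 is #18.

18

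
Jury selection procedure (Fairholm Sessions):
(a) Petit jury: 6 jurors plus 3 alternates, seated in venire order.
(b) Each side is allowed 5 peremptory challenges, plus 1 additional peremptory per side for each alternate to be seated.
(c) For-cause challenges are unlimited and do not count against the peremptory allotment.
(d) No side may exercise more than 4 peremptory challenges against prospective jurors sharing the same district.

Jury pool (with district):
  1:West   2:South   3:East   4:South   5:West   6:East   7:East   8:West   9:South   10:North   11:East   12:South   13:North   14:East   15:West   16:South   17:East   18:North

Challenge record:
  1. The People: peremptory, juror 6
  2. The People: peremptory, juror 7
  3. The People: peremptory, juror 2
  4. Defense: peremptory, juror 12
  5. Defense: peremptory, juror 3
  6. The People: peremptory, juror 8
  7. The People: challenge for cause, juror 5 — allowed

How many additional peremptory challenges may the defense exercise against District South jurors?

Defense peremptories so far: #12, #3 — 2 of 8 used, 6 left overall.
Against District South: #12 — 1 used; per-district cap 4 leaves 3.
Binding limit: min(6, 3) = 3.

3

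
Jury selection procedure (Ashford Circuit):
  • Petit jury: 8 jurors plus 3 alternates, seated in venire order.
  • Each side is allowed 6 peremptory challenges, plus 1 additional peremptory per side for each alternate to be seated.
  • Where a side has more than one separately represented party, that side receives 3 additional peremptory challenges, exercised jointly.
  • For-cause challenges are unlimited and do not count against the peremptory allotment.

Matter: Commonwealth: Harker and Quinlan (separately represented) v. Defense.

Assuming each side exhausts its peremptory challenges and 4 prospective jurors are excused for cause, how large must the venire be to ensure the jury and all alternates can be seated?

Seats to fill: 8 + 3 alternates = 11.
Peremptories — Commonwealth: 6 + 1×3 + 3 = 12; Defense: 6 + 1×3 = 9; total 21.
For-cause removals: 4.
Minimum venire: 11 + 21 + 4 = 36.

36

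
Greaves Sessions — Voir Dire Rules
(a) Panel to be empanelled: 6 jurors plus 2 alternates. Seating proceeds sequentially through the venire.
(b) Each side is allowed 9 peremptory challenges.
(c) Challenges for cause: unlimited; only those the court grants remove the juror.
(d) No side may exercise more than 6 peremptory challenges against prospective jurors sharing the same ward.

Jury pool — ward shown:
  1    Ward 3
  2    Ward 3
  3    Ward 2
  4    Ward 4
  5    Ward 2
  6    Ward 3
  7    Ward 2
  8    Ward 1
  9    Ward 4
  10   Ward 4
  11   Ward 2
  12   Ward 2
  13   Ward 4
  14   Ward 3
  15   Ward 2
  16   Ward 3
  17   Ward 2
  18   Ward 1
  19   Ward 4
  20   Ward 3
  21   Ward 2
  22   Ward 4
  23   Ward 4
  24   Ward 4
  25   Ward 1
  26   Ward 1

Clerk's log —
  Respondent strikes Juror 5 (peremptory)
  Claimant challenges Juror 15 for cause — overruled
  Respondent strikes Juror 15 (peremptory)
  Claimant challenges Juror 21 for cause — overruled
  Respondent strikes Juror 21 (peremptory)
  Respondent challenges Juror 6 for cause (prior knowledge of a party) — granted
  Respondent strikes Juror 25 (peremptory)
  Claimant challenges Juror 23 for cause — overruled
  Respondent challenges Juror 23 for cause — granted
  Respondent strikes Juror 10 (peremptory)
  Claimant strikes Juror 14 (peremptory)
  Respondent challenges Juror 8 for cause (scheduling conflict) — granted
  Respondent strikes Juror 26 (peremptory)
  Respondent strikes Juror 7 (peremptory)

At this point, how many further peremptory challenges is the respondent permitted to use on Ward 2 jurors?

Respondent peremptories so far: #5, #15, #21, #25, #10, #26, #7 — 7 of 9 used, 2 left overall.
Against Ward 2: #5, #15, #21, #7 — 4 used; per-ward cap 6 leaves 2.
Binding limit: min(2, 2) = 2.

2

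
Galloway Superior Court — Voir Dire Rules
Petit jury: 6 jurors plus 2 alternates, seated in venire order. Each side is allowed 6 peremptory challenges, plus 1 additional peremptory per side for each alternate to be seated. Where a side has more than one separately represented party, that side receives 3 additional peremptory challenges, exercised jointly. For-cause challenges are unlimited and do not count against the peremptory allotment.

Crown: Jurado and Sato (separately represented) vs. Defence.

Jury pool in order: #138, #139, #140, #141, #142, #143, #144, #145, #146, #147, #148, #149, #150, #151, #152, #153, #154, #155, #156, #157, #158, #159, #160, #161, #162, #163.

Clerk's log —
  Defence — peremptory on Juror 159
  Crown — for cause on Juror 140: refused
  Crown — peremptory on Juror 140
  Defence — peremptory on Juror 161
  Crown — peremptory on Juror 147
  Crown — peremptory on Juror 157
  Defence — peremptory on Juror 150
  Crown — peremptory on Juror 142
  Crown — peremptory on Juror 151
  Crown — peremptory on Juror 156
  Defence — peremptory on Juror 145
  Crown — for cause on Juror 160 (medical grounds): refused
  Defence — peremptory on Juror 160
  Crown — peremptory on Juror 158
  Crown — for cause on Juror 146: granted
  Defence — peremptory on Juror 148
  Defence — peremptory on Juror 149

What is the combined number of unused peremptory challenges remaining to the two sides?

Crown allotment: 6 base + 1 × 2 alternates + 3 multi-party = 11. Defence allotment: 6 base + 1 × 2 alternates = 8.
Crown peremptories used: #140, #147, #157, #142, #151, #156, #158 — 7 (for-cause on #140, #160, #146 don't count).
Defence peremptories used: #159, #161, #150, #145, #160, #148, #149 — 7.
Remaining: (11 − 7) + (8 − 7) = 5.

5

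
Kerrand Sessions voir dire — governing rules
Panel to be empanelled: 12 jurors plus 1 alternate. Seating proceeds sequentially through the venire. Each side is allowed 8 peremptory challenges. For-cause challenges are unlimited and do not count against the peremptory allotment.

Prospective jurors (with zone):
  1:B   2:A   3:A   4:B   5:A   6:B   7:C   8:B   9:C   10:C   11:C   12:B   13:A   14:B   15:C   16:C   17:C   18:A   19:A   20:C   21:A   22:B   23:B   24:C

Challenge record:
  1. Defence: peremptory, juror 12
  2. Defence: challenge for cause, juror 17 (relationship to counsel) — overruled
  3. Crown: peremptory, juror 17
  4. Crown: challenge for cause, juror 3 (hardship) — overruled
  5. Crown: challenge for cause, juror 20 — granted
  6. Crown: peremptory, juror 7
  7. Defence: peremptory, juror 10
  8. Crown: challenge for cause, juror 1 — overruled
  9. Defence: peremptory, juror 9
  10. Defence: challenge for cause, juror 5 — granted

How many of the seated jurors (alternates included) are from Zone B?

Removed: #5, #7, #9, #10, #12, #17, #20.
Seated (13 incl. alternates): #1, #2, #3, #4, #6, #8, #11, #13, #14, #15, #16, #18, #19.
Of those, in Zone B: #1, #4, #6, #8, #14 → 5.

5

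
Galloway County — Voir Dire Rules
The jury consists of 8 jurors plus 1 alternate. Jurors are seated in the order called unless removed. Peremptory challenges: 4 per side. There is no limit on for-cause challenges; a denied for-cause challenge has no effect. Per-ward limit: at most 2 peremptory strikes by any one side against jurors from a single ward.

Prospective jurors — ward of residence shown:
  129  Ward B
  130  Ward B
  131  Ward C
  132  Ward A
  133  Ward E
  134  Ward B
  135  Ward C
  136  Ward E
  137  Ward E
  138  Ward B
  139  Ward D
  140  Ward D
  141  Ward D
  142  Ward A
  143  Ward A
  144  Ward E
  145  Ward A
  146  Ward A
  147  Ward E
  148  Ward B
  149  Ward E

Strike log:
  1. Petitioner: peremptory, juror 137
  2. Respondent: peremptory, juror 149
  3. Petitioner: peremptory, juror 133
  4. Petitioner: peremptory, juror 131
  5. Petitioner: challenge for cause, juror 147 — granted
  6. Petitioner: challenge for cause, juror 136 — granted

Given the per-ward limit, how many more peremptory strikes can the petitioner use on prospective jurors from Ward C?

1

Petitioner peremptories so far: #137, #133, #131 — 3 of 4 used, 1 left overall.
Against Ward C: #131 — 1 used; per-ward cap 2 leaves 1.
Binding limit: min(1, 1) = 1.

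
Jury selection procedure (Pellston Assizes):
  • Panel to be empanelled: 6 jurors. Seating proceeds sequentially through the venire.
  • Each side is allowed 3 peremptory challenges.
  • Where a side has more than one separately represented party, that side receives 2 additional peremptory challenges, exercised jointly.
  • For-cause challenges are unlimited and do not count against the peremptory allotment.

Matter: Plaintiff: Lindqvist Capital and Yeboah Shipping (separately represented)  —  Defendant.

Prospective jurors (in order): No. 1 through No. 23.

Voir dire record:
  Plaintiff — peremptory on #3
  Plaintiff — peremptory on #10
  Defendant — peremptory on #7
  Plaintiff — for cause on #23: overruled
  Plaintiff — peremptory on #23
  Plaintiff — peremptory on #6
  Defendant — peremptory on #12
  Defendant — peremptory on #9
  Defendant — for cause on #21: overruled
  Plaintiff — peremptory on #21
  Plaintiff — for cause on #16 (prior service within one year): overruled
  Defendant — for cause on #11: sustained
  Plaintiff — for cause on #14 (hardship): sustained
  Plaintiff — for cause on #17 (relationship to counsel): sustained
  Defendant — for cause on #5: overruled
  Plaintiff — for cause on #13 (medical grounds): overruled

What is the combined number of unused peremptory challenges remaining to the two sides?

0

Plaintiff allotment: 3 base + 2 multi-party = 5. Defendant allotment: 3.
Plaintiff peremptories used: #3, #10, #23, #6, #21 — 5 (for-cause on #23, #16, #14, #17, #13 don't count).
Defendant peremptories used: #7, #12, #9 — 3 (for-cause on #21, #11, #5 don't count).
Remaining: (5 − 5) + (3 − 3) = 0.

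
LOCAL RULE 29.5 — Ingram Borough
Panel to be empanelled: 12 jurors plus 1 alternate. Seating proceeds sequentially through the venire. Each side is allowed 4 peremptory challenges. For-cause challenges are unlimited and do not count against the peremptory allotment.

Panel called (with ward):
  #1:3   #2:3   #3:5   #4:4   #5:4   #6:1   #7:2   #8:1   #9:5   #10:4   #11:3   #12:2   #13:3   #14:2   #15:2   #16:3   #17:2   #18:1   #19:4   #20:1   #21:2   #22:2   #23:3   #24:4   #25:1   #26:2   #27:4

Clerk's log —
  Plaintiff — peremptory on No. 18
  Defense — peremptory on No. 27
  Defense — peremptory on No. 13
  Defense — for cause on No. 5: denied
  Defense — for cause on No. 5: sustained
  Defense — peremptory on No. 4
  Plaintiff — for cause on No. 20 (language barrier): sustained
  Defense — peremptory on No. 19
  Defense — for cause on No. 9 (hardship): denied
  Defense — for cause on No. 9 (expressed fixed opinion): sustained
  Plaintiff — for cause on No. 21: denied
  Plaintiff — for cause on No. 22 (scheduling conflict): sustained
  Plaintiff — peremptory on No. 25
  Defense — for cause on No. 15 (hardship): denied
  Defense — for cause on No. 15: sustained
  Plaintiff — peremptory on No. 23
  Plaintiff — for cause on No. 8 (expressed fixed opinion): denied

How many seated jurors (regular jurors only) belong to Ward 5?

1

Removed: #4, #5, #9, #13, #15, #18, #19, #20, #22, #23, #25, #27.
Seated jurors 1–12: #1, #2, #3, #6, #7, #8, #10, #11, #12, #14, #16, #17 (alternates #21 not counted).
Of those, in Ward 5: #3 → 1.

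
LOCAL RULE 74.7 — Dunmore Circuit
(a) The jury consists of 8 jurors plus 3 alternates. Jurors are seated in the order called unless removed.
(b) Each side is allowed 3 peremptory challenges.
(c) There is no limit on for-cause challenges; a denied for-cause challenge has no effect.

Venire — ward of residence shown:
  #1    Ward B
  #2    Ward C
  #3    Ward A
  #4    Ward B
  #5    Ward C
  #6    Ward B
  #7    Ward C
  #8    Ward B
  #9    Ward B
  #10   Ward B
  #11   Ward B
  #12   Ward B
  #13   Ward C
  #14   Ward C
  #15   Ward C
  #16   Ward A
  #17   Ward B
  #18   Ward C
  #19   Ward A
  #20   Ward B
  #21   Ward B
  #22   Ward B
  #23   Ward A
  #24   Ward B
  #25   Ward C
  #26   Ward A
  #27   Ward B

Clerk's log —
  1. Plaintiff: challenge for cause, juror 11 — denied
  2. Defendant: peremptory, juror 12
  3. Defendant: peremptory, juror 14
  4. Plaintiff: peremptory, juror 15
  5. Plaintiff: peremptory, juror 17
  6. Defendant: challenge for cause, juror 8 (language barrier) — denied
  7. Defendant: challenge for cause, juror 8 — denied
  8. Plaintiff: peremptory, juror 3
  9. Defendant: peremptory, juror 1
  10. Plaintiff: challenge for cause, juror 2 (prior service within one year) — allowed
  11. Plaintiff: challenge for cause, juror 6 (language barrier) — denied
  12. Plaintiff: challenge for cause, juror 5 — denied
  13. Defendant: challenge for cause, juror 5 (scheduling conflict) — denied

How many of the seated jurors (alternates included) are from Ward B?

Removed: #1, #2, #3, #12, #14, #15, #17.
Seated (11 incl. alternates): #4, #5, #6, #7, #8, #9, #10, #11, #13, #16, #18.
Of those, in Ward B: #4, #6, #8, #9, #10, #11 → 6.

6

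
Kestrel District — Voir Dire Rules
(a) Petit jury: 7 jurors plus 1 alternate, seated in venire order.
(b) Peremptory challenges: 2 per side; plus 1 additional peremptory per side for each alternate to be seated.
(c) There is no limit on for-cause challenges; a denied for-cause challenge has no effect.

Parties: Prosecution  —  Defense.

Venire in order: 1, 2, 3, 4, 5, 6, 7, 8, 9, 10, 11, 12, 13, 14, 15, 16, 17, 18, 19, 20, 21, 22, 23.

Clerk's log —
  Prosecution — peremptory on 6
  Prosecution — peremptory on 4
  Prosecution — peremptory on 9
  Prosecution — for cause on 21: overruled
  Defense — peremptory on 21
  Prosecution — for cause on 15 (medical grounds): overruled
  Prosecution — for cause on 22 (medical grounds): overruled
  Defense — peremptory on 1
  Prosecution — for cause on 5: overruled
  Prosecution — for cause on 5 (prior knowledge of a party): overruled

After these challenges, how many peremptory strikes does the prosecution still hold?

Prosecution allotment: 2 base + 1 × 1 alternate = 3.
Prosecution peremptories used: #6, #4, #9 — 3 (for-cause on #21, #15, #22, #5, #5 don't count).
Remaining: 3 − 3 = 0.

0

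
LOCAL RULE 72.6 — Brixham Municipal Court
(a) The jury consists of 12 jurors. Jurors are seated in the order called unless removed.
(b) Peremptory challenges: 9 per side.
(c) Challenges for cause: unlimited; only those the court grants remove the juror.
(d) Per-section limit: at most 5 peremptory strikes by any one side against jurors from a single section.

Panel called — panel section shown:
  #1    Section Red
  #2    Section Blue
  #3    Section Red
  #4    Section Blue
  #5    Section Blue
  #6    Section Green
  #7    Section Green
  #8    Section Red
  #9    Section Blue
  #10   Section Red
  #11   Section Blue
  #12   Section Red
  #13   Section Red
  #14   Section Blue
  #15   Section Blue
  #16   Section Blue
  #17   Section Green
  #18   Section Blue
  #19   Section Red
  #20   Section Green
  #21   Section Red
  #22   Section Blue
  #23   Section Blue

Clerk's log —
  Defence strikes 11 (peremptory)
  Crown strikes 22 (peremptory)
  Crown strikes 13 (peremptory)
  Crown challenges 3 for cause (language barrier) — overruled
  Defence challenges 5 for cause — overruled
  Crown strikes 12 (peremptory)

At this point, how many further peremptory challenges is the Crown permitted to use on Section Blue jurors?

4

Crown peremptories so far: #22, #13, #12 — 3 of 9 used, 6 left overall.
Against Section Blue: #22 — 1 used; per-section cap 5 leaves 4.
Binding limit: min(6, 4) = 4.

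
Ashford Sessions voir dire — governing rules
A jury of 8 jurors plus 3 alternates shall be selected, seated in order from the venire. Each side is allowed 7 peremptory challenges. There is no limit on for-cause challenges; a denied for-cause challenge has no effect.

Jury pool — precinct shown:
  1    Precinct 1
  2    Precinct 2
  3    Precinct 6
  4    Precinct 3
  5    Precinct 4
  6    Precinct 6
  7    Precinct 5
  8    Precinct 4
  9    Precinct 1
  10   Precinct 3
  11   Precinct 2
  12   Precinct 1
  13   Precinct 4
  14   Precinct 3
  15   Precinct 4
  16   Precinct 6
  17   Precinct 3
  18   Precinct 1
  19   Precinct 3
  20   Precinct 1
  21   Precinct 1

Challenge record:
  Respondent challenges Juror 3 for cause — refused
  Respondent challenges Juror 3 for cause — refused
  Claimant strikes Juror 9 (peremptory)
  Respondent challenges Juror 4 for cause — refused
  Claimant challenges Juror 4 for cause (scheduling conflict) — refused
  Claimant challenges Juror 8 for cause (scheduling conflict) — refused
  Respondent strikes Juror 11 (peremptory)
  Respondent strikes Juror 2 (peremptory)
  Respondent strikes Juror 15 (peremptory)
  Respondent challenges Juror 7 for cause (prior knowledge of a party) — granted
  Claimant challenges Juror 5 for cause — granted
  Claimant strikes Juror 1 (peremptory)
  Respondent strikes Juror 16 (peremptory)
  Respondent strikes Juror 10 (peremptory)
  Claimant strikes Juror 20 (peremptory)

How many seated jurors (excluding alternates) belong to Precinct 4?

Removed: #1, #2, #5, #7, #9, #10, #11, #15, #16, #20.
Seated jurors 1–8: #3, #4, #6, #8, #12, #13, #14, #17 (alternates #18, #19, #21 not counted).
Of those, in Precinct 4: #8, #13 → 2.

2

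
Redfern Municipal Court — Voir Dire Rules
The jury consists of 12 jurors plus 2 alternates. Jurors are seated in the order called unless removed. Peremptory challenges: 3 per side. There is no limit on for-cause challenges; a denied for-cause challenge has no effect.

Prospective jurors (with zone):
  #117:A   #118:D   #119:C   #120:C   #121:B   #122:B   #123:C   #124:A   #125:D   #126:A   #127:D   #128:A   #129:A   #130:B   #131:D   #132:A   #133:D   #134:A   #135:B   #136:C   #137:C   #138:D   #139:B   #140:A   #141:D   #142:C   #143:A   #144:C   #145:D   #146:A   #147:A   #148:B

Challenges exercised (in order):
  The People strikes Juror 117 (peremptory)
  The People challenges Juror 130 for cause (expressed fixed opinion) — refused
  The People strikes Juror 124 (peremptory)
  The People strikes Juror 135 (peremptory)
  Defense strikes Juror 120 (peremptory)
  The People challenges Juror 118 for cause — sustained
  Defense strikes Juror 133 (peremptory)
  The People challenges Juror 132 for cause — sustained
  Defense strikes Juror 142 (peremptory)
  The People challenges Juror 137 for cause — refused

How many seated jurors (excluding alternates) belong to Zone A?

Removed: #117, #118, #120, #124, #132, #133, #135, #142.
Seated jurors 1–12: #119, #121, #122, #123, #125, #126, #127, #128, #129, #130, #131, #134 (alternates #136, #137 not counted).
Of those, in Zone A: #126, #128, #129, #134 → 4.

4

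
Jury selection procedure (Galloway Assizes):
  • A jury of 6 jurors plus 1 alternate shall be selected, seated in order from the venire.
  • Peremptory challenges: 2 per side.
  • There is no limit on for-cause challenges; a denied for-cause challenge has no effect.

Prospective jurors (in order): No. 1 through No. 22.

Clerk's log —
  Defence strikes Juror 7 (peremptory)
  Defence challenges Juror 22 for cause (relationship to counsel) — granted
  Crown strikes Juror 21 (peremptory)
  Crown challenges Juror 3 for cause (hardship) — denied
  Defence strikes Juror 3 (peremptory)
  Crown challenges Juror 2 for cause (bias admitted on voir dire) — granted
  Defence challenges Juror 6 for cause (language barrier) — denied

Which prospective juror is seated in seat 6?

Removed: #2, #3, #7, #21, #22. (#6 stays — for-cause denied.)
Seating in order: seats 1–6 → #1, #4, #5, #6, #8, #9; alternates → #10.
So seat 6 is #9.

9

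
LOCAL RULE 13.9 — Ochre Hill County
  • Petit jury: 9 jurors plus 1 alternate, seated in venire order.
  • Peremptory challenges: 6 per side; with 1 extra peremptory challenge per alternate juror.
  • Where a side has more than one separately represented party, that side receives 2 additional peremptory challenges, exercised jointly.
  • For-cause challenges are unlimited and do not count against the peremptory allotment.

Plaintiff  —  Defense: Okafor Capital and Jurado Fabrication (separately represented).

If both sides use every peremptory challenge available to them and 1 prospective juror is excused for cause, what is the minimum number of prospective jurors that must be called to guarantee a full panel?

27

Seats to fill: 9 + 1 alternates = 10.
Peremptories — Plaintiff: 6 + 1×1 = 7; Defense: 6 + 1×1 + 2 = 9; total 16.
For-cause removals: 1.
Minimum venire: 10 + 16 + 1 = 27.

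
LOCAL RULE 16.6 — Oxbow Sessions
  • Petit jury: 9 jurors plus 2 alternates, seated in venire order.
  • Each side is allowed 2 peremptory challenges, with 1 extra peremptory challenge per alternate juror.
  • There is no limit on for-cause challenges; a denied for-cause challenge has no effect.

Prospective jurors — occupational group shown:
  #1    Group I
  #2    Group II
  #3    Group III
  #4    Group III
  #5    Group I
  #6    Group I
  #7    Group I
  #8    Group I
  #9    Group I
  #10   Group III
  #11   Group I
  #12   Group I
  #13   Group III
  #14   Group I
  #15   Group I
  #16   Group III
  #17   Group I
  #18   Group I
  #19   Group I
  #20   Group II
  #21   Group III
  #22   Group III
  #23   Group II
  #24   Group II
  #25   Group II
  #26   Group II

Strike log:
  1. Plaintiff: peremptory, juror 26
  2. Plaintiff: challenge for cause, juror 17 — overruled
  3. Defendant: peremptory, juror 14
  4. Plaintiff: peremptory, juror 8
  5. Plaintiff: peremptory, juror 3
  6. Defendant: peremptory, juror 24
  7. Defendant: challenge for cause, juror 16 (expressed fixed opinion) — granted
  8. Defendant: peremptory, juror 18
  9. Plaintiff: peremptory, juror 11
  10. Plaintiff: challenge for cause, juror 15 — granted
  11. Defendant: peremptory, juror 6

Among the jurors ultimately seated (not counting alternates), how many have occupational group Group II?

Removed: #3, #6, #8, #11, #14, #15, #16, #18, #24, #26.
Seated jurors 1–9: #1, #2, #4, #5, #7, #9, #10, #12, #13 (alternates #17, #19 not counted).
Of those, in Group II: #2 → 1.

1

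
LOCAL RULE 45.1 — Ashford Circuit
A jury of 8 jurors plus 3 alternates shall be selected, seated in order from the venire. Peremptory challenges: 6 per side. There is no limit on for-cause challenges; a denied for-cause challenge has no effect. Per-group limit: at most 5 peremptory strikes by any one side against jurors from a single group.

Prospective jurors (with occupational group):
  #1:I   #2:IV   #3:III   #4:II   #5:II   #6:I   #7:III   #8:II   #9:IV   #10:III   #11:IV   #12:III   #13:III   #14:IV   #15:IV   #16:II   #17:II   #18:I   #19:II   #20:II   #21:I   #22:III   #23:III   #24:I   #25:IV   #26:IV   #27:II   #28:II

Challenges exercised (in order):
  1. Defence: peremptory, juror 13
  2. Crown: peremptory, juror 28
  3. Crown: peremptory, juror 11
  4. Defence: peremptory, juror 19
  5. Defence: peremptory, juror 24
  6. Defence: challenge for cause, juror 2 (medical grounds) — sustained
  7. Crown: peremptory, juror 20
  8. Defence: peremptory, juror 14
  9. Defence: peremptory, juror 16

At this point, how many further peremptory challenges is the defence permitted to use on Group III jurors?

Defence peremptories so far: #13, #19, #24, #14, #16 — 5 of 6 used, 1 left overall.
Against Group III: #13 — 1 used; per-group cap 5 leaves 4.
Binding limit: min(1, 4) = 1.

1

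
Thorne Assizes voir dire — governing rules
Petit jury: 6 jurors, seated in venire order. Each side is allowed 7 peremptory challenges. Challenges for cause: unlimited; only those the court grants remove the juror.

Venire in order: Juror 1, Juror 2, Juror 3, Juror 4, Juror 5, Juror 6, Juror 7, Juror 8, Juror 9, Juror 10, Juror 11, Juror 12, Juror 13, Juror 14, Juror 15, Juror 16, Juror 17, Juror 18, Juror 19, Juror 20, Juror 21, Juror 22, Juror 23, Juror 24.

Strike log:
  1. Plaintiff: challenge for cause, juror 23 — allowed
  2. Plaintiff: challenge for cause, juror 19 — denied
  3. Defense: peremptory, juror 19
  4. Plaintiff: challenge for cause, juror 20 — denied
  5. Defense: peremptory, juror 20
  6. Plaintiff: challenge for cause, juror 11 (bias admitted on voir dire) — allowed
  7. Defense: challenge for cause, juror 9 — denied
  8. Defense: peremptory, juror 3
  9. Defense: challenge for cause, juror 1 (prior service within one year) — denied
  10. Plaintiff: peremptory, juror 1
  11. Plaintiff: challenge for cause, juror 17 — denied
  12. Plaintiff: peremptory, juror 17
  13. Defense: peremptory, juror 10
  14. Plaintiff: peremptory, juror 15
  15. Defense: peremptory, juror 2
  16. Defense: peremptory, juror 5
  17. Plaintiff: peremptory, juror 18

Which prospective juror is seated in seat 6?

12

Removed: #1, #2, #3, #5, #10, #11, #15, #17, #18, #19, #20, #23. (#9 stays — for-cause denied.)
Seating in order: seats 1–6 → #4, #6, #7, #8, #9, #12.
So seat 6 is #12.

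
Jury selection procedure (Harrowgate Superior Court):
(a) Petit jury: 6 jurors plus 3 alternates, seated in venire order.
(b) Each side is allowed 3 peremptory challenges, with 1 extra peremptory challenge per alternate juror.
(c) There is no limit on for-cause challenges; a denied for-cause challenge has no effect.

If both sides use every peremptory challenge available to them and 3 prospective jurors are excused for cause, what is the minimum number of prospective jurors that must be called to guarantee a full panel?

Seats to fill: 6 + 3 alternates = 9.
Peremptories: 3 + 1×3 = 6 per side × 2 sides = 12.
For-cause removals: 3.
Minimum venire: 9 + 12 + 3 = 24.

24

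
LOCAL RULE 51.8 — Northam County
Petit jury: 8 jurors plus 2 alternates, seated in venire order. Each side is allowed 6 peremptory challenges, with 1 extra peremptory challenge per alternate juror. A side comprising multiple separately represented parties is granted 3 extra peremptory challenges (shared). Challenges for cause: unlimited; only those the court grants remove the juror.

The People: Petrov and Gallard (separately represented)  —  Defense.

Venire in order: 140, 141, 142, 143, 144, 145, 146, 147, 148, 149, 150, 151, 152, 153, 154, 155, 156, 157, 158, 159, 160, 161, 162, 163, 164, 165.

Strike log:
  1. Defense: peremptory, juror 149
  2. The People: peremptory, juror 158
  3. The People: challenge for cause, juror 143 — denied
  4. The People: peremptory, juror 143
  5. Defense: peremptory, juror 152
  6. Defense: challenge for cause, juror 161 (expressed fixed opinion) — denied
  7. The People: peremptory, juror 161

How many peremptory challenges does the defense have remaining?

6

Defense allotment: 6 base + 1 × 2 alternates = 8.
Defense peremptories used: #149, #152 — 2 (the for-cause on #161 doesn't count).
Remaining: 8 − 2 = 6.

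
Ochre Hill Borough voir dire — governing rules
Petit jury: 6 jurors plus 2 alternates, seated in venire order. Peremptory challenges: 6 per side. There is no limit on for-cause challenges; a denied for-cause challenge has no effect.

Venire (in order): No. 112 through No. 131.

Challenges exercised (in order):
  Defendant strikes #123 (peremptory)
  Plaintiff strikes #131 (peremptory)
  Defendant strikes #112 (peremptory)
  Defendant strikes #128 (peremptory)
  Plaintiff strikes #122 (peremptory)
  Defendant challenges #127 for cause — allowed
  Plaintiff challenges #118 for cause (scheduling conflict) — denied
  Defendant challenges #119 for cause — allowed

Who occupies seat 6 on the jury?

Removed: #112, #119, #122, #123, #127, #128, #131. (#118 stays — for-cause denied.)
Filling seats in venire order through position 6: #113, #114, #115, #116, #117, #118.
So seat 6 is #118.

118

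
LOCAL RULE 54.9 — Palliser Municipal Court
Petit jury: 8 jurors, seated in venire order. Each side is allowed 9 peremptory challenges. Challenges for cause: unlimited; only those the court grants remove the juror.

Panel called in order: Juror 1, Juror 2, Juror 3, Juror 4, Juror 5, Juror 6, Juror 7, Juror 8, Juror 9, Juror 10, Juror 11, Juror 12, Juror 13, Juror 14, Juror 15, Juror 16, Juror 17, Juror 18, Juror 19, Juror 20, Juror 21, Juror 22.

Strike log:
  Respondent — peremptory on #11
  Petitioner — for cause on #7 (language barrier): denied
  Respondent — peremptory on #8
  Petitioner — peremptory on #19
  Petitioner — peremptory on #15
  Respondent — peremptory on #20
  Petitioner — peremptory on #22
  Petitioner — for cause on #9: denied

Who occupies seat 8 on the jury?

9

Removed: #8, #11, #15, #19, #20, #22. (#7, #9 stay — for-cause denied.)
Filling seats in venire order through position 8: #1, #2, #3, #4, #5, #6, #7, #9.
So seat 8 is #9.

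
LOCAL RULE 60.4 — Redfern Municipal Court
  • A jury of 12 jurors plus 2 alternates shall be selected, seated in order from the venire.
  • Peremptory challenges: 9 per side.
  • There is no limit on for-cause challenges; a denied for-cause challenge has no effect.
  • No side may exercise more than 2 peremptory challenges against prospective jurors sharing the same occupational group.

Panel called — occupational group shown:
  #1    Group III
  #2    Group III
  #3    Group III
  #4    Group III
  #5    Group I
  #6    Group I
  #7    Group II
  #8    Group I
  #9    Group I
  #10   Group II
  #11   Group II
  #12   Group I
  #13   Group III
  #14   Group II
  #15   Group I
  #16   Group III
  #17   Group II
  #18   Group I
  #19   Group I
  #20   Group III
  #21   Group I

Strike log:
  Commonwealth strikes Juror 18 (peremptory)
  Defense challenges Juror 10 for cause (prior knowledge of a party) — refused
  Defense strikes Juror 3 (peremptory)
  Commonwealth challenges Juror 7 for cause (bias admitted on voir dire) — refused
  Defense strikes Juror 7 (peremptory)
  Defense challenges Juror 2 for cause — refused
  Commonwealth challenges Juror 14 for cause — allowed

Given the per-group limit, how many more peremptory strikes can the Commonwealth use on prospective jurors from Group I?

1

Commonwealth peremptories so far: #18 — 1 of 9 used, 8 left overall.
Against Group I: #18 — 1 used; per-group cap 2 leaves 1.
Binding limit: min(8, 1) = 1.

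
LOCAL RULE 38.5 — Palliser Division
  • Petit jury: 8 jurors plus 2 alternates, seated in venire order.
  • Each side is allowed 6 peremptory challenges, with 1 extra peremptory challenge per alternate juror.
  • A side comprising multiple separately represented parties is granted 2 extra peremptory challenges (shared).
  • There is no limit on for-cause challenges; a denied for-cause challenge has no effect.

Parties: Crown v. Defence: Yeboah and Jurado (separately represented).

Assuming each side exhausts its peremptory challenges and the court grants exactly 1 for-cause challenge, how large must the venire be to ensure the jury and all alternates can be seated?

Seats to fill: 8 + 2 alternates = 10.
Peremptories — Crown: 6 + 1×2 = 8; Defence: 6 + 1×2 + 2 = 10; total 18.
For-cause removals: 1.
Minimum venire: 10 + 18 + 1 = 29.

29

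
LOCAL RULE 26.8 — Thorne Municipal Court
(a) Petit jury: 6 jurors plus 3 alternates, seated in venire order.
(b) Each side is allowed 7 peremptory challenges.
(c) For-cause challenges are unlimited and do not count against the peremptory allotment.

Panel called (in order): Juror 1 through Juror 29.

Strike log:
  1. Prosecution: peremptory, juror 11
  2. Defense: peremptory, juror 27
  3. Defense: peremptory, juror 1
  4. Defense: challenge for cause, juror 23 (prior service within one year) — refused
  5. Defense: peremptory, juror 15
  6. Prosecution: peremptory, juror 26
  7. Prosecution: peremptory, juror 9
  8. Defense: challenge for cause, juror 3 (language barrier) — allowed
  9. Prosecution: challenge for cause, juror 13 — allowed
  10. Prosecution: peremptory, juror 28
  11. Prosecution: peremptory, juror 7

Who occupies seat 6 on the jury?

Removed: #1, #3, #7, #9, #11, #13, #15, #26, #27, #28. (#23 stays — for-cause denied.)
Filling seats in venire order through position 6: #2, #4, #5, #6, #8, #10.
So seat 6 is #10.

10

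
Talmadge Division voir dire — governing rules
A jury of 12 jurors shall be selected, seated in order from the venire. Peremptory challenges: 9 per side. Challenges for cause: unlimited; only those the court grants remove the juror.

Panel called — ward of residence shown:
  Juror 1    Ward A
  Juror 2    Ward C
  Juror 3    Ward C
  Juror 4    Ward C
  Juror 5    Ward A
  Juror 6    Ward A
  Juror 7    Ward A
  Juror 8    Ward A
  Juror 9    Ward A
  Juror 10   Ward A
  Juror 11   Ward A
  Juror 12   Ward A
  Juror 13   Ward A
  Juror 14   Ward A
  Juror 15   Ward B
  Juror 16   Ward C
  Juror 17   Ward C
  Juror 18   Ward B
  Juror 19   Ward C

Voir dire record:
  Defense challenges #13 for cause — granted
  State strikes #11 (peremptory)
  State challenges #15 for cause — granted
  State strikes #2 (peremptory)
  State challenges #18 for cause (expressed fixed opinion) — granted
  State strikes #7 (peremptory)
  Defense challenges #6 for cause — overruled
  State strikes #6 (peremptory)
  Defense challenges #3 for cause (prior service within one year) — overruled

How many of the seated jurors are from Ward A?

7

Removed: #2, #6, #7, #11, #13, #15, #18.
Seated jurors 1–12: #1, #3, #4, #5, #8, #9, #10, #12, #14, #16, #17, #19.
Of those, in Ward A: #1, #5, #8, #9, #10, #12, #14 → 7.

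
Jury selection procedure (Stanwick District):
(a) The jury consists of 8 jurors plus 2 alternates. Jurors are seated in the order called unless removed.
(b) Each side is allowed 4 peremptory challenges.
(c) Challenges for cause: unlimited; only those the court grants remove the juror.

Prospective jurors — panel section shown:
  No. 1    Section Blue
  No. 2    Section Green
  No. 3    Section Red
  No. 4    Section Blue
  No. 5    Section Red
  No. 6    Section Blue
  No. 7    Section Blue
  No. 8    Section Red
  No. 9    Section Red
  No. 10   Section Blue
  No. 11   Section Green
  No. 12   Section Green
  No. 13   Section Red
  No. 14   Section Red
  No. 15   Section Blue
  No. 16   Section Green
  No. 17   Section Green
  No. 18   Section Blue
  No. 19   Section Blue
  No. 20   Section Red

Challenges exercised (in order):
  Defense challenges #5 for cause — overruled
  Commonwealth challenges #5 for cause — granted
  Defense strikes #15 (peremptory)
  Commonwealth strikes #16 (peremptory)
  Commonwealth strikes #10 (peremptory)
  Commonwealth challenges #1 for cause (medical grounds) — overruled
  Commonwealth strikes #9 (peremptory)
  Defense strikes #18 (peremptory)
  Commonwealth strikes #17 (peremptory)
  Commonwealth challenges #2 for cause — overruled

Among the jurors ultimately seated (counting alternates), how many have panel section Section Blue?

4

Removed: #5, #9, #10, #15, #16, #17, #18.
Seated (10 incl. alternates): #1, #2, #3, #4, #6, #7, #8, #11, #12, #13.
Of those, in Section Blue: #1, #4, #6, #7 → 4.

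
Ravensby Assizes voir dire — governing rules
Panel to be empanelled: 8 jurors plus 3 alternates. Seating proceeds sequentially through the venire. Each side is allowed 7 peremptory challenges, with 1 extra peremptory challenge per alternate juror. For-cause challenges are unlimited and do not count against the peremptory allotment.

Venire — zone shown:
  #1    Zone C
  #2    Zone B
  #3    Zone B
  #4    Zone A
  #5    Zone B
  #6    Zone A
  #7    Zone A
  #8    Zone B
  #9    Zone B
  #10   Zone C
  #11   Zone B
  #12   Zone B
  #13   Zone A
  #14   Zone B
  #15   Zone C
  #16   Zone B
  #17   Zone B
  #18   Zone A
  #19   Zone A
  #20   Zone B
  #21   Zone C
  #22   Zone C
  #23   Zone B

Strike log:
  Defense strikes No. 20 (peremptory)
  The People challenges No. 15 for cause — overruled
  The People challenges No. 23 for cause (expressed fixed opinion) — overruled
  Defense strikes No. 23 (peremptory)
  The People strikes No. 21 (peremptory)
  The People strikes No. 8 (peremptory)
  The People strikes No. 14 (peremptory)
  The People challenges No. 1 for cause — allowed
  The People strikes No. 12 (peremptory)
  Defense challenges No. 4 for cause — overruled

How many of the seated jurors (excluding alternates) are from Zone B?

Removed: #1, #8, #12, #14, #20, #21, #23.
Seated jurors 1–8: #2, #3, #4, #5, #6, #7, #9, #10 (alternates #11, #13, #15 not counted).
Of those, in Zone B: #2, #3, #5, #9 → 4.

4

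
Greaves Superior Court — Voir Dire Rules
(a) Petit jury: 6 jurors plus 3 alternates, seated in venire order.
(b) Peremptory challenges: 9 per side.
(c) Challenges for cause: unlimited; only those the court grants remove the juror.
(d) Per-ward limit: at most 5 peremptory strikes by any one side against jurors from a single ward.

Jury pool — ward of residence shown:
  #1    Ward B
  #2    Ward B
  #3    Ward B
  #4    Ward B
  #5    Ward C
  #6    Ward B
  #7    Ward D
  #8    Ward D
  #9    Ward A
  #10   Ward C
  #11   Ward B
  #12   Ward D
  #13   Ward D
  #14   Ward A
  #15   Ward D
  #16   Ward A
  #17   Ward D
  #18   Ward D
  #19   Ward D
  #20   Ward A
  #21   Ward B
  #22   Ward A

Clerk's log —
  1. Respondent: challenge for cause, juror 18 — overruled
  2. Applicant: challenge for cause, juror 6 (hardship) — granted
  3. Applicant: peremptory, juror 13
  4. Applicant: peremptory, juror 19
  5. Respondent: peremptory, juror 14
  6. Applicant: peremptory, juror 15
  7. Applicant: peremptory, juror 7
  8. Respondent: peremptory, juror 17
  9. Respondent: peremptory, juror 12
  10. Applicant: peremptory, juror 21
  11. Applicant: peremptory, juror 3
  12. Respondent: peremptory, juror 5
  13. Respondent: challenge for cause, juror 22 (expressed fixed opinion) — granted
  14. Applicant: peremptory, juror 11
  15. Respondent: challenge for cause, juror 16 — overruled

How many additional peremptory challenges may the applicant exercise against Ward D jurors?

1

Applicant peremptories so far: #13, #19, #15, #7, #21, #3, #11 — 7 of 9 used, 2 left overall.
Against Ward D: #13, #19, #15, #7 — 4 used; per-ward cap 5 leaves 1.
Binding limit: min(2, 1) = 1.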